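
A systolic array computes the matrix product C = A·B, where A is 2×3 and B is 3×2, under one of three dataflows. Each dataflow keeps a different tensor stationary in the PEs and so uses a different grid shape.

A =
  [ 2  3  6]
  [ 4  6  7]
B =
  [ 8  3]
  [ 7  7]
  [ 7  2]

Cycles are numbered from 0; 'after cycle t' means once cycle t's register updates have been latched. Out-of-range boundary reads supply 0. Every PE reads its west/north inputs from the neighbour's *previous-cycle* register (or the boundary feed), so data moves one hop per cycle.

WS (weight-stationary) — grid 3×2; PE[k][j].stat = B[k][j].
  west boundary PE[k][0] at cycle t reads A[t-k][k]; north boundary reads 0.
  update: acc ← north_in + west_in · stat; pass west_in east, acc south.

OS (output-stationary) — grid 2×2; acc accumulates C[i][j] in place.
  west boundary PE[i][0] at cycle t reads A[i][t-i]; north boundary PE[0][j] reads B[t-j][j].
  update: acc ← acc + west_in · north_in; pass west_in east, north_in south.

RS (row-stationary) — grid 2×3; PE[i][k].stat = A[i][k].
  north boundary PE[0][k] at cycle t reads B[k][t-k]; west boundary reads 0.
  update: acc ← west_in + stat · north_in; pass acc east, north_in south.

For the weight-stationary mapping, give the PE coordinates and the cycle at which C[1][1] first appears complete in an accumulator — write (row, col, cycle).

WS: C[1][1] accumulates in PE[2][1]:
  t=0 PE[2][1]: acc=0 h=0 v=0
  t=1 PE[2][1]: acc=0 h=0 v=0
  t=2 PE[2][1]: acc=0 h=0 v=0
  t=3 PE[2][1]: acc=39 h=6 v=39
  t=4 PE[2][1]: acc=68 h=7 v=68

(row, col, cycle) = (2, 1, 4)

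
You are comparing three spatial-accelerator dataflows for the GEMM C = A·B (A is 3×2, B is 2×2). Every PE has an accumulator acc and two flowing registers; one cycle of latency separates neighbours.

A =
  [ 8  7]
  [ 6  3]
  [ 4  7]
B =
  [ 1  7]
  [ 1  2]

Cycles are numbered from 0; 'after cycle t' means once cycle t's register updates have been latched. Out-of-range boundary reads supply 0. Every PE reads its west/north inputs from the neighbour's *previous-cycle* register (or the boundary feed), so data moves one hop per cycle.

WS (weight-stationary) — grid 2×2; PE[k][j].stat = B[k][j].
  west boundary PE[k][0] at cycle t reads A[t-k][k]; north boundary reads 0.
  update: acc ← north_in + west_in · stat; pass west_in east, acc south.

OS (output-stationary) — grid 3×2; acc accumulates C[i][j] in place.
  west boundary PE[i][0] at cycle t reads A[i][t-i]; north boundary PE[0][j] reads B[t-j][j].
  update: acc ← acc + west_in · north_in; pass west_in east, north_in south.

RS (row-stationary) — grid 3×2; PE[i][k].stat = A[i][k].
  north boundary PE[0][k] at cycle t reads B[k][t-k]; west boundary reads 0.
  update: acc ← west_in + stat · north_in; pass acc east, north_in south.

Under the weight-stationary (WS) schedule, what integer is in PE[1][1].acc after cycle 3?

WS on a 2×2 grid — tracing PE[1][1] and its feeders:
  @0  [0,1]  acc 0  |  →0  ↓0
  @0  [1,0]  acc 0  |  →0  ↓0
  @0  [1,1]  acc 0  |  →0  ↓0
  @1  [0,1]  acc 56  |  →8  ↓56
  @1  [1,0]  acc 15  |  →7  ↓15
  @1  [1,1]  acc 0  |  →0  ↓0
  @2  [0,1]  acc 42  |  →6  ↓42
  @2  [1,0]  acc 9  |  →3  ↓9
  @2  [1,1]  acc 70  |  →7  ↓70
  @3  [0,1]  acc 28  |  →4  ↓28
  @3  [1,0]  acc 11  |  →7  ↓11
  @3  [1,1]  acc 48  |  →3  ↓48

PE[1][1].acc = 48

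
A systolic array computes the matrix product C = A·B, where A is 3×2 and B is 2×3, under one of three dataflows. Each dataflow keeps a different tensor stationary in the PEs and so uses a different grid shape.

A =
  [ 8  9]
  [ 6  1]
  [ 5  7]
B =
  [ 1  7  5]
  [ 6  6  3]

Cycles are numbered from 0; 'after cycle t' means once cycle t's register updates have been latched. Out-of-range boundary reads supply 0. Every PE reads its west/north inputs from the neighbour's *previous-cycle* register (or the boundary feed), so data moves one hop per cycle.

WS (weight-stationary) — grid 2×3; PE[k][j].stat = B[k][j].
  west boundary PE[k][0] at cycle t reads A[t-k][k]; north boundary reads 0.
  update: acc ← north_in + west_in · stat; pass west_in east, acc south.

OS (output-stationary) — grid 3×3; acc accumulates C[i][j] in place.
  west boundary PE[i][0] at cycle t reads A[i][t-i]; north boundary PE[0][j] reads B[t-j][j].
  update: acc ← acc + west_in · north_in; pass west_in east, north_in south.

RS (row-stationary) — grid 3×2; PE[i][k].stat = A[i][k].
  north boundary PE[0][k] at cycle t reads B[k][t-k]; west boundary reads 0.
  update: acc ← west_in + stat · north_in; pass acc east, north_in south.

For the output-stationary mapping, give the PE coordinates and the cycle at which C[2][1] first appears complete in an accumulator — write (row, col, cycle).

(row, col, cycle) = (2, 1, 4)

OS: C[2][1] accumulates in PE[2][1]:
  [0] (2,1) acc=0 (h:0 v:0)
  [1] (2,1) acc=0 (h:0 v:0)
  [2] (2,1) acc=0 (h:0 v:0)
  [3] (2,1) acc=35 (h:5 v:7)
  [4] (2,1) acc=77 (h:7 v:6)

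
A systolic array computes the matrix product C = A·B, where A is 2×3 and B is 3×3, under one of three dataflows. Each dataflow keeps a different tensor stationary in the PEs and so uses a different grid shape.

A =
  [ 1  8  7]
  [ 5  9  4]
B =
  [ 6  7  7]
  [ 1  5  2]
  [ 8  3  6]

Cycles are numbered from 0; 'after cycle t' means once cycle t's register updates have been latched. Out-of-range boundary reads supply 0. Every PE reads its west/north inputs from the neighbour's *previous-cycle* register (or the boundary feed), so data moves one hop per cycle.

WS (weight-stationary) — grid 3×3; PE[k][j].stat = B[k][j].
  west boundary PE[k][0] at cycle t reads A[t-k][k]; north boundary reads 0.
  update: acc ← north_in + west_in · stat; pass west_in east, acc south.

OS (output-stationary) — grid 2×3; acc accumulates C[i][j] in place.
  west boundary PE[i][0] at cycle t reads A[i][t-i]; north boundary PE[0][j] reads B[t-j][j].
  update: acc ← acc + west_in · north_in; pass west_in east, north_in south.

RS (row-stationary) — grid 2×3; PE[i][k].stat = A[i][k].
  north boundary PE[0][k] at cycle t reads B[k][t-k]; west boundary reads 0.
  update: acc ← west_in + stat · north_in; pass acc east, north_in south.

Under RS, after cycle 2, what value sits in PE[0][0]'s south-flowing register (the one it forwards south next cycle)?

register = 7

RS (2×3). Following PE[0][0] plus its west/north inputs:
  [0] (0,0) acc=6 (h:6 v:6)
  [1] (0,0) acc=7 (h:7 v:7)
  [2] (0,0) acc=7 (h:7 v:7)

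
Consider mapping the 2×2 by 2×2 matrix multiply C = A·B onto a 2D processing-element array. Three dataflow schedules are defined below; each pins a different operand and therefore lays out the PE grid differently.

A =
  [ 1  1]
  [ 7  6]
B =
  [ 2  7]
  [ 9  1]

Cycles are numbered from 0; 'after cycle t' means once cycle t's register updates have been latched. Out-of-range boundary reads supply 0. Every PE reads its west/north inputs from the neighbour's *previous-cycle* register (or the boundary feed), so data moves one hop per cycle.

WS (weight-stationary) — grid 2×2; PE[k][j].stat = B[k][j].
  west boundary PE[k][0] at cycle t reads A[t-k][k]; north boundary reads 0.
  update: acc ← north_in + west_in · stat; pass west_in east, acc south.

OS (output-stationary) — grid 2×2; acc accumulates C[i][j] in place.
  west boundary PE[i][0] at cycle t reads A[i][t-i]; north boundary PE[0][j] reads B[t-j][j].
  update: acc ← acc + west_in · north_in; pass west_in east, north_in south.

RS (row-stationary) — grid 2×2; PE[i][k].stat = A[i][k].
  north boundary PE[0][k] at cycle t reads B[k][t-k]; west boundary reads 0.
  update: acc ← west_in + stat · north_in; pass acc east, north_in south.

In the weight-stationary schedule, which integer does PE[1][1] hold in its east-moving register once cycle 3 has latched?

register = 6

WS on a 2×2 grid — tracing PE[1][1] and its feeders:
  t=0 PE[0][1]: acc=0 h=0 v=0
  t=0 PE[1][0]: acc=0 h=0 v=0
  t=0 PE[1][1]: acc=0 h=0 v=0
  t=1 PE[0][1]: acc=7 h=1 v=7
  t=1 PE[1][0]: acc=11 h=1 v=11
  t=1 PE[1][1]: acc=0 h=0 v=0
  t=2 PE[0][1]: acc=49 h=7 v=49
  t=2 PE[1][0]: acc=68 h=6 v=68
  t=2 PE[1][1]: acc=8 h=1 v=8
  t=3 PE[0][1]: acc=0 h=0 v=0
  t=3 PE[1][0]: acc=0 h=0 v=0
  t=3 PE[1][1]: acc=55 h=6 v=55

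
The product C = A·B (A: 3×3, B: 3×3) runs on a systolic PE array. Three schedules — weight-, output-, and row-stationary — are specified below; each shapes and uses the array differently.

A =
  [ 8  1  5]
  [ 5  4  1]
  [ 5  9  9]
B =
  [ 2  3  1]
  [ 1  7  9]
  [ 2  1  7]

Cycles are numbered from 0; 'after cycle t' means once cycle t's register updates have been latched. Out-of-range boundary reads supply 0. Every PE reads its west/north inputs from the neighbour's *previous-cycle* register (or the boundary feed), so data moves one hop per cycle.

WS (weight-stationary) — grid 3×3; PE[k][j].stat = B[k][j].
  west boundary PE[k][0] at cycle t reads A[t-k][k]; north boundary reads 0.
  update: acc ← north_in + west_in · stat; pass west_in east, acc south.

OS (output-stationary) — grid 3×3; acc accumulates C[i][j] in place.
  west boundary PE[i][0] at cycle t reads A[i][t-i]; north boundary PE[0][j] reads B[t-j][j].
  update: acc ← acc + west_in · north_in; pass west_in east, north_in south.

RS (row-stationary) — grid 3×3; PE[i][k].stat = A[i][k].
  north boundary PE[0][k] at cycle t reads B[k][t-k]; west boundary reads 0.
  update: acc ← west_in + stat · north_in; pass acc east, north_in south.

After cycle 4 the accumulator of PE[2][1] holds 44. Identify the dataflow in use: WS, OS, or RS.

dataflow = WS

Under WS (3×3), PE[2][1]:
  t=0 PE[2][1]: acc=0 h=0 v=0
  t=1 PE[2][1]: acc=0 h=0 v=0
  t=2 PE[2][1]: acc=0 h=0 v=0
  t=3 PE[2][1]: acc=36 h=5 v=36
  t=4 PE[2][1]: acc=44 h=1 v=44
Under OS (3×3), PE[2][1]:
  t=0 PE[2][1]: acc=0 h=0 v=0
  t=1 PE[2][1]: acc=0 h=0 v=0
  t=2 PE[2][1]: acc=0 h=0 v=0
  t=3 PE[2][1]: acc=15 h=5 v=3
  t=4 PE[2][1]: acc=78 h=9 v=7
Under RS (3×3), PE[2][1]:
  t=0 PE[2][1]: acc=0 h=0 v=0
  t=1 PE[2][1]: acc=0 h=0 v=0
  t=2 PE[2][1]: acc=0 h=0 v=0
  t=3 PE[2][1]: acc=19 h=19 v=1
  t=4 PE[2][1]: acc=78 h=78 v=7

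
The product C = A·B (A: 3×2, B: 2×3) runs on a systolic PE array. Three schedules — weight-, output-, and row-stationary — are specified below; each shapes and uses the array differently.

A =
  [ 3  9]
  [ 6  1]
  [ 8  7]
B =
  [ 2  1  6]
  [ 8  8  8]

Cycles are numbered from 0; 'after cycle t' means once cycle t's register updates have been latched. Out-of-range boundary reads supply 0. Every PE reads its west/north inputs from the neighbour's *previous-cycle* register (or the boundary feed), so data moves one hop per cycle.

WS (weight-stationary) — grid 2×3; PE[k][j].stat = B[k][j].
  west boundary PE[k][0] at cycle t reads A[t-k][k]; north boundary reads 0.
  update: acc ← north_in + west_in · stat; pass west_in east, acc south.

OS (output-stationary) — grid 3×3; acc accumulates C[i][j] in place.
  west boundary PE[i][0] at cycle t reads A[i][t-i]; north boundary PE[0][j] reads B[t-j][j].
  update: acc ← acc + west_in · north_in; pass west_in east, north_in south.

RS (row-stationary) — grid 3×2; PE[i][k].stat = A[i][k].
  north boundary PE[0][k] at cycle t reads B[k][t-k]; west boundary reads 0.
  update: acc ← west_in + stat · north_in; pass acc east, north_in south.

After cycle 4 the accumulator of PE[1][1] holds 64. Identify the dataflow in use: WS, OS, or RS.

dataflow = WS

— WS: 2×3; PE[1][1] trace:
  after 0 — PE[1][1] acc=0, pass-E 0, pass-S 0
  after 1 — PE[1][1] acc=0, pass-E 0, pass-S 0
  after 2 — PE[1][1] acc=75, pass-E 9, pass-S 75
  after 3 — PE[1][1] acc=14, pass-E 1, pass-S 14
  after 4 — PE[1][1] acc=64, pass-E 7, pass-S 64
— OS: 3×3; PE[1][1] trace:
  after 0 — PE[1][1] acc=0, pass-E 0, pass-S 0
  after 1 — PE[1][1] acc=0, pass-E 0, pass-S 0
  after 2 — PE[1][1] acc=6, pass-E 6, pass-S 1
  after 3 — PE[1][1] acc=14, pass-E 1, pass-S 8
  after 4 — PE[1][1] acc=14, pass-E 0, pass-S 0
— RS: 3×2; PE[1][1] trace:
  after 0 — PE[1][1] acc=0, pass-E 0, pass-S 0
  after 1 — PE[1][1] acc=0, pass-E 0, pass-S 0
  after 2 — PE[1][1] acc=20, pass-E 20, pass-S 8
  after 3 — PE[1][1] acc=14, pass-E 14, pass-S 8
  after 4 — PE[1][1] acc=44, pass-E 44, pass-S 8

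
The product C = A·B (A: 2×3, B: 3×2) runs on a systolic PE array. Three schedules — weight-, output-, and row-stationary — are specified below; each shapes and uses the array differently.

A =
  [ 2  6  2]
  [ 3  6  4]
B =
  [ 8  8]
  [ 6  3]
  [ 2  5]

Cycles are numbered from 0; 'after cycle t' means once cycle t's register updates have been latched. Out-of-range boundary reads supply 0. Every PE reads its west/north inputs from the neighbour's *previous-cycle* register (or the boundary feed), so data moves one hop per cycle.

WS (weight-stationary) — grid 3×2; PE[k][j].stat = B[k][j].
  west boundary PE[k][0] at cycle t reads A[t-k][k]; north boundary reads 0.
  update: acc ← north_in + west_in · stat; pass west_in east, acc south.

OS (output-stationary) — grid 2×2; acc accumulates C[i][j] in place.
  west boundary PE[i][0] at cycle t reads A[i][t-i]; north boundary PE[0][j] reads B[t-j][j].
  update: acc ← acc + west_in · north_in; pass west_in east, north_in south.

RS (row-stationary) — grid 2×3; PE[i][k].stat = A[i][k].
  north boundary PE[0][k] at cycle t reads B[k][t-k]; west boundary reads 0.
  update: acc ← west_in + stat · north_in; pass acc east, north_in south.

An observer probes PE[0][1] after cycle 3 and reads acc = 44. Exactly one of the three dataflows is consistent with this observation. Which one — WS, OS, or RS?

dataflow = OS

WS [3×2] PE[0][1] across cycles:
  after 0 — PE[0][1] acc=0, pass-E 0, pass-S 0
  after 1 — PE[0][1] acc=16, pass-E 2, pass-S 16
  after 2 — PE[0][1] acc=24, pass-E 3, pass-S 24
  after 3 — PE[0][1] acc=0, pass-E 0, pass-S 0
OS [2×2] PE[0][1] across cycles:
  after 0 — PE[0][1] acc=0, pass-E 0, pass-S 0
  after 1 — PE[0][1] acc=16, pass-E 2, pass-S 8
  after 2 — PE[0][1] acc=34, pass-E 6, pass-S 3
  after 3 — PE[0][1] acc=44, pass-E 2, pass-S 5
RS [2×3] PE[0][1] across cycles:
  after 0 — PE[0][1] acc=0, pass-E 0, pass-S 0
  after 1 — PE[0][1] acc=52, pass-E 52, pass-S 6
  after 2 — PE[0][1] acc=34, pass-E 34, pass-S 3
  after 3 — PE[0][1] acc=0, pass-E 0, pass-S 0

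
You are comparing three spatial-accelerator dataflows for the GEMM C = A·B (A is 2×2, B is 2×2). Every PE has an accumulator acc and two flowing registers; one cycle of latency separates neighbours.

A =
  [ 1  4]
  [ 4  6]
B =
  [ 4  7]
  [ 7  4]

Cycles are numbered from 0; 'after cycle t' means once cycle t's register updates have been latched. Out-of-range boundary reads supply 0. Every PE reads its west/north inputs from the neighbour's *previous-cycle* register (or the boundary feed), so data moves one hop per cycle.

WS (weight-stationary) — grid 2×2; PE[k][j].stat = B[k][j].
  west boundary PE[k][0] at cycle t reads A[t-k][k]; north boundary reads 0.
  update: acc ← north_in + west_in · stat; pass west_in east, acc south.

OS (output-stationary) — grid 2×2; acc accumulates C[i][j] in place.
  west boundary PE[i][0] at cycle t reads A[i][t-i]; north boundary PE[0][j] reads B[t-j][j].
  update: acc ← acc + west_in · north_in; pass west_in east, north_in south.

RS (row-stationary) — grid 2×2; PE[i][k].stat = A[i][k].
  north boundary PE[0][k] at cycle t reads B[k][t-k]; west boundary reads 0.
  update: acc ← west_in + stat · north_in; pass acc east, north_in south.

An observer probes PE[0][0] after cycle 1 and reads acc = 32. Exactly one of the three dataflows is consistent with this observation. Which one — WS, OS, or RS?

WS [2×2] PE[0][0] across cycles:
  c0 r0c0: 4 / 1 / 4
  c1 r0c0: 16 / 4 / 16
OS [2×2] PE[0][0] across cycles:
  c0 r0c0: 4 / 1 / 4
  c1 r0c0: 32 / 4 / 7
RS [2×2] PE[0][0] across cycles:
  c0 r0c0: 4 / 4 / 4
  c1 r0c0: 7 / 7 / 7

dataflow = OS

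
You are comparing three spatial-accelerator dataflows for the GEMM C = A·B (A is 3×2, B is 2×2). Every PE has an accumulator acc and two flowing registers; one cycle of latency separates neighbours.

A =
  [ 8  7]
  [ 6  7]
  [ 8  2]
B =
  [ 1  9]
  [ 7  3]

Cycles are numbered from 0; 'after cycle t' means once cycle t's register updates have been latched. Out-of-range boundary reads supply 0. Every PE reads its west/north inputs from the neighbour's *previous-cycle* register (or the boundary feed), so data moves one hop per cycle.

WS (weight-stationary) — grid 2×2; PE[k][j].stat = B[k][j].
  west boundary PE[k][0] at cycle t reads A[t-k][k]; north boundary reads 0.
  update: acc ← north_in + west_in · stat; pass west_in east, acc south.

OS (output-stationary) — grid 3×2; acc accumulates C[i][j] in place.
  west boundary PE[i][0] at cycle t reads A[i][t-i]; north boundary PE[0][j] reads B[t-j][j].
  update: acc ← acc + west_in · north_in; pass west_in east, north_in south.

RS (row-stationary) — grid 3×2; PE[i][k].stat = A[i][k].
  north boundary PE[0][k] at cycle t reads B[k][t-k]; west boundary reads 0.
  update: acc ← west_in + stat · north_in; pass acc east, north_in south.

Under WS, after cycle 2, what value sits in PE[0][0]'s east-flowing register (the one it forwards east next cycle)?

register = 8

Tracing WS — 2×2 array, target PE[0][0]:
  @0  [0,0]  acc 8  |  →8  ↓8
  @1  [0,0]  acc 6  |  →6  ↓6
  @2  [0,0]  acc 8  |  →8  ↓8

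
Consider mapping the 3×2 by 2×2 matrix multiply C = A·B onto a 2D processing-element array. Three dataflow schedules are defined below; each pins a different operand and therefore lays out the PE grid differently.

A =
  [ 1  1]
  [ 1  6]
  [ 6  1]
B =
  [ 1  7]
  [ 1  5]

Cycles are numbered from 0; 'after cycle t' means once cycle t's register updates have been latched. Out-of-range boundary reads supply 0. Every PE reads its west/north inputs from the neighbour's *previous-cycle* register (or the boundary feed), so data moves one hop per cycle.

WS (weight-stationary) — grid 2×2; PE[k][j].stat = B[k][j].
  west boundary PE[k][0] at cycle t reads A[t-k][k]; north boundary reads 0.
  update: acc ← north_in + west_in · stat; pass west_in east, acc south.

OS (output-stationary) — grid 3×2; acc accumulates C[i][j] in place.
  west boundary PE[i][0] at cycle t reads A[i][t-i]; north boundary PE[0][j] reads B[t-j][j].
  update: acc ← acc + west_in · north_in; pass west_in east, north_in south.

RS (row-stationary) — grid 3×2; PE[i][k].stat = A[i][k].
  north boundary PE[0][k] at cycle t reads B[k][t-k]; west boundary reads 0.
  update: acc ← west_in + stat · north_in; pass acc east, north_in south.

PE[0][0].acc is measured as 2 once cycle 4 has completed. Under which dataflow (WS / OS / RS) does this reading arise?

WS (2×2 grid), PE[0][0]:
  after 0 — PE[0][0] acc=1, pass-E 1, pass-S 1
  after 1 — PE[0][0] acc=1, pass-E 1, pass-S 1
  after 2 — PE[0][0] acc=6, pass-E 6, pass-S 6
  after 3 — PE[0][0] acc=0, pass-E 0, pass-S 0
  after 4 — PE[0][0] acc=0, pass-E 0, pass-S 0
OS (3×2 grid), PE[0][0]:
  after 0 — PE[0][0] acc=1, pass-E 1, pass-S 1
  after 1 — PE[0][0] acc=2, pass-E 1, pass-S 1
  after 2 — PE[0][0] acc=2, pass-E 0, pass-S 0
  after 3 — PE[0][0] acc=2, pass-E 0, pass-S 0
  after 4 — PE[0][0] acc=2, pass-E 0, pass-S 0
RS (3×2 grid), PE[0][0]:
  after 0 — PE[0][0] acc=1, pass-E 1, pass-S 1
  after 1 — PE[0][0] acc=7, pass-E 7, pass-S 7
  after 2 — PE[0][0] acc=0, pass-E 0, pass-S 0
  after 3 — PE[0][0] acc=0, pass-E 0, pass-S 0
  after 4 — PE[0][0] acc=0, pass-E 0, pass-S 0

dataflow = OS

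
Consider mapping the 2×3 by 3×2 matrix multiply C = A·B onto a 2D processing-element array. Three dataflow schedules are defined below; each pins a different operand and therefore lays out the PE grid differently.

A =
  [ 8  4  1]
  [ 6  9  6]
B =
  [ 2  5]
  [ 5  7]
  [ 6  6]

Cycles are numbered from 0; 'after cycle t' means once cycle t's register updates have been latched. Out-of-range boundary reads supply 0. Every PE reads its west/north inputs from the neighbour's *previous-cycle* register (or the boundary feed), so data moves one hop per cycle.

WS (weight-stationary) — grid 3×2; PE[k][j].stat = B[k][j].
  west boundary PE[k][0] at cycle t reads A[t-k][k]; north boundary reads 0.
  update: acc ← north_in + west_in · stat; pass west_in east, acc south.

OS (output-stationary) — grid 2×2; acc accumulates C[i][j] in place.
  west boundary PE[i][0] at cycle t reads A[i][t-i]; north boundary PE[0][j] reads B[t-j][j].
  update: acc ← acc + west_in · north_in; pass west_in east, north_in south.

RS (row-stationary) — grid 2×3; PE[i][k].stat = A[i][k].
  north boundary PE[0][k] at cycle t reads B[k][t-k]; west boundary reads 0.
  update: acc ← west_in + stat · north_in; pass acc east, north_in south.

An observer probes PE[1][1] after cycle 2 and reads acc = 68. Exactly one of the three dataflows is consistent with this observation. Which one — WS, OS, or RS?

WS (3×2 grid), PE[1][1]:
  c0 r1c1: 0 / 0 / 0
  c1 r1c1: 0 / 0 / 0
  c2 r1c1: 68 / 4 / 68
OS (2×2 grid), PE[1][1]:
  c0 r1c1: 0 / 0 / 0
  c1 r1c1: 0 / 0 / 0
  c2 r1c1: 30 / 6 / 5
RS (2×3 grid), PE[1][1]:
  c0 r1c1: 0 / 0 / 0
  c1 r1c1: 0 / 0 / 0
  c2 r1c1: 57 / 57 / 5

dataflow = WS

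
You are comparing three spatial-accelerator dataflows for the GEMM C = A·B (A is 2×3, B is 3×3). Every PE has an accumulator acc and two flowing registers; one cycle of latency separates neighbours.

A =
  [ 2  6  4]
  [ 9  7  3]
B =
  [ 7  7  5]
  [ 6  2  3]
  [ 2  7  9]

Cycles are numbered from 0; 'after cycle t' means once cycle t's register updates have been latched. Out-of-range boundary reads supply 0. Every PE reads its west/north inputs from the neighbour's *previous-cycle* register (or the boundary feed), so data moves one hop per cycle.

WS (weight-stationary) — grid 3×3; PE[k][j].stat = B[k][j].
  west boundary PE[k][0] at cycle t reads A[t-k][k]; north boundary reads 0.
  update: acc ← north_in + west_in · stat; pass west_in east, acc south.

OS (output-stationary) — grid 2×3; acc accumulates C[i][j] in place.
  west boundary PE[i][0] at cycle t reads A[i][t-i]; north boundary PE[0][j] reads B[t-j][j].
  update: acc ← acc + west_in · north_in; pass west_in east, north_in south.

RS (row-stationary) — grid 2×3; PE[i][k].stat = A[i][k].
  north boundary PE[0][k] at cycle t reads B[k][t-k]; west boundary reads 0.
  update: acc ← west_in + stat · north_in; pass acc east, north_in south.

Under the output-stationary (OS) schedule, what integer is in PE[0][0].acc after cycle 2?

OS 2×3: PE[0][0] cycle-by-cycle (with neighbour feeds):
  step 0 · PE0,0: acc=14; fwd→2 fwd↓7
  step 1 · PE0,0: acc=50; fwd→6 fwd↓6
  step 2 · PE0,0: acc=58; fwd→4 fwd↓2

PE[0][0].acc = 58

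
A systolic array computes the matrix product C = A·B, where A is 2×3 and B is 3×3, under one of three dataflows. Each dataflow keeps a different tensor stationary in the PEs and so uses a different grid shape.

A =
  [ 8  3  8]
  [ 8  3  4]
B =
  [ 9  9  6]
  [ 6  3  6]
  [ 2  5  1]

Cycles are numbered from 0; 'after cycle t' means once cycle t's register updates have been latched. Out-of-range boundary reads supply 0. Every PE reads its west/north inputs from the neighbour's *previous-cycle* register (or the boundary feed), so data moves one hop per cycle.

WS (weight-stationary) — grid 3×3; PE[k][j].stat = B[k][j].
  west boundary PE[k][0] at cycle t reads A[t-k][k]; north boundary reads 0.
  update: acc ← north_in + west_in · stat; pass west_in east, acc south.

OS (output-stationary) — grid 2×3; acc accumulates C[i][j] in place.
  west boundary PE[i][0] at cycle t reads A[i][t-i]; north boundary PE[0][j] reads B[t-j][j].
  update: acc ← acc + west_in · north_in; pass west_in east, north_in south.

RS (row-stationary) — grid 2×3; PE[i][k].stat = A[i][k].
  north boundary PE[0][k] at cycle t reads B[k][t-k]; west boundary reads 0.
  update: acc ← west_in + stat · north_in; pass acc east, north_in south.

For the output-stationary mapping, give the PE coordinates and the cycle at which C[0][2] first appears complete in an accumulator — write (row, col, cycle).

OS: C[0][2] accumulates in PE[0][2]:
  0: (0,2).acc=0  regs=<0,0>
  1: (0,2).acc=0  regs=<0,0>
  2: (0,2).acc=48  regs=<8,6>
  3: (0,2).acc=66  regs=<3,6>
  4: (0,2).acc=74  regs=<8,1>

(row, col, cycle) = (0, 2, 4)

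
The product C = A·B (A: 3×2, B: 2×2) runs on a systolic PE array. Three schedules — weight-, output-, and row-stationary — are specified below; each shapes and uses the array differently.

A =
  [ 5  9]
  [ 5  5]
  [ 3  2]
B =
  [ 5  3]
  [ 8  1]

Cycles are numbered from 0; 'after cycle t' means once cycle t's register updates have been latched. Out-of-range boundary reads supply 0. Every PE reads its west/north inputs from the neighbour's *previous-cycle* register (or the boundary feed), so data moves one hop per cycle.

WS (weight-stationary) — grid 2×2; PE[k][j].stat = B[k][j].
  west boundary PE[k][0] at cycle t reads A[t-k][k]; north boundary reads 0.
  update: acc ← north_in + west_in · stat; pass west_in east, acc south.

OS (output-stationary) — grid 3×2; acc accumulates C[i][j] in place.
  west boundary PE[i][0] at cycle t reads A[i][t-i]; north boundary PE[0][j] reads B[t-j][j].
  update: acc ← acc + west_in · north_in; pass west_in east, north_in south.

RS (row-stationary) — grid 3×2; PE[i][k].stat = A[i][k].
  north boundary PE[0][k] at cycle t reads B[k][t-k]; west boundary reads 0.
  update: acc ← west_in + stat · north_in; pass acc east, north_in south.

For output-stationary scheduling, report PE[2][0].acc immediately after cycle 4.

PE[2][0].acc = 31

OS on a 3×2 grid — tracing PE[2][0] and its feeders:
  c0 r1c0: 0 / 0 / 0
  c0 r2c0: 0 / 0 / 0
  c1 r1c0: 25 / 5 / 5
  c1 r2c0: 0 / 0 / 0
  c2 r1c0: 65 / 5 / 8
  c2 r2c0: 15 / 3 / 5
  c3 r1c0: 65 / 0 / 0
  c3 r2c0: 31 / 2 / 8
  c4 r1c0: 65 / 0 / 0
  c4 r2c0: 31 / 0 / 0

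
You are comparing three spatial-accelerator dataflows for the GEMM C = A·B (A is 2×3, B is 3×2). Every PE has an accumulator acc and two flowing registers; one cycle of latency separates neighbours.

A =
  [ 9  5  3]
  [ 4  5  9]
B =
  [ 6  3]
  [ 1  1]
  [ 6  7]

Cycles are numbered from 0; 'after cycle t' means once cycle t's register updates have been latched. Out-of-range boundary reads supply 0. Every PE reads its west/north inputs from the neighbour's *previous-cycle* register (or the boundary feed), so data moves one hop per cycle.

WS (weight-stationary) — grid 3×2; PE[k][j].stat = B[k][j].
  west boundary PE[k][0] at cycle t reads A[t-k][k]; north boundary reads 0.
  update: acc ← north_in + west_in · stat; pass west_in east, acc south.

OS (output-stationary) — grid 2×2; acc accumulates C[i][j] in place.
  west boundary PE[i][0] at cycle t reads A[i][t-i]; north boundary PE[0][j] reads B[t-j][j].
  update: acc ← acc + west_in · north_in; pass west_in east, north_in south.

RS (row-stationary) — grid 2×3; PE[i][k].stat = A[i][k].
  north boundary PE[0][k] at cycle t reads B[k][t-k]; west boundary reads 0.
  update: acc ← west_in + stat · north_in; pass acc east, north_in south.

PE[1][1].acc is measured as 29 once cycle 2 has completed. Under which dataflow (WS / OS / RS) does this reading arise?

dataflow = RS

WS [3×2] PE[1][1] across cycles:
  @0  [1,1]  acc 0  |  →0  ↓0
  @1  [1,1]  acc 0  |  →0  ↓0
  @2  [1,1]  acc 32  |  →5  ↓32
OS [2×2] PE[1][1] across cycles:
  @0  [1,1]  acc 0  |  →0  ↓0
  @1  [1,1]  acc 0  |  →0  ↓0
  @2  [1,1]  acc 12  |  →4  ↓3
RS [2×3] PE[1][1] across cycles:
  @0  [1,1]  acc 0  |  →0  ↓0
  @1  [1,1]  acc 0  |  →0  ↓0
  @2  [1,1]  acc 29  |  →29  ↓1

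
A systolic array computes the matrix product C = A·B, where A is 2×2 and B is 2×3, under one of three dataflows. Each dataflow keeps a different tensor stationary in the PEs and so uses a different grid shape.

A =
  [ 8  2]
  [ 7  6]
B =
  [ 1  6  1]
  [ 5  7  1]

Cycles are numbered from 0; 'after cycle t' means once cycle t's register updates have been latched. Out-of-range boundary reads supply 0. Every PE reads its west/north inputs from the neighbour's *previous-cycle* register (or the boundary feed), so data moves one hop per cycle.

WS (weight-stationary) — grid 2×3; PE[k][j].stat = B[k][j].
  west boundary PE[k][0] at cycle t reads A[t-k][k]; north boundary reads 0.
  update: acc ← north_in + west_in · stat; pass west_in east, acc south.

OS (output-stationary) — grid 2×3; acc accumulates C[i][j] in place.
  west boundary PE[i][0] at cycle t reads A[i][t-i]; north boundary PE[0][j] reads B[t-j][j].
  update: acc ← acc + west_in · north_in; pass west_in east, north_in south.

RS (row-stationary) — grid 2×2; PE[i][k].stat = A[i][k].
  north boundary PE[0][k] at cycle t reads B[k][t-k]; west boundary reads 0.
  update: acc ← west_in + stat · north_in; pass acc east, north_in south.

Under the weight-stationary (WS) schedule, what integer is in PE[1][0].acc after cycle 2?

WS 2×3: PE[1][0] cycle-by-cycle (with neighbour feeds):
  step 0 · PE0,0: acc=8; fwd→8 fwd↓8
  step 0 · PE1,0: acc=0; fwd→0 fwd↓0
  step 1 · PE0,0: acc=7; fwd→7 fwd↓7
  step 1 · PE1,0: acc=18; fwd→2 fwd↓18
  step 2 · PE0,0: acc=0; fwd→0 fwd↓0
  step 2 · PE1,0: acc=37; fwd→6 fwd↓37

PE[1][0].acc = 37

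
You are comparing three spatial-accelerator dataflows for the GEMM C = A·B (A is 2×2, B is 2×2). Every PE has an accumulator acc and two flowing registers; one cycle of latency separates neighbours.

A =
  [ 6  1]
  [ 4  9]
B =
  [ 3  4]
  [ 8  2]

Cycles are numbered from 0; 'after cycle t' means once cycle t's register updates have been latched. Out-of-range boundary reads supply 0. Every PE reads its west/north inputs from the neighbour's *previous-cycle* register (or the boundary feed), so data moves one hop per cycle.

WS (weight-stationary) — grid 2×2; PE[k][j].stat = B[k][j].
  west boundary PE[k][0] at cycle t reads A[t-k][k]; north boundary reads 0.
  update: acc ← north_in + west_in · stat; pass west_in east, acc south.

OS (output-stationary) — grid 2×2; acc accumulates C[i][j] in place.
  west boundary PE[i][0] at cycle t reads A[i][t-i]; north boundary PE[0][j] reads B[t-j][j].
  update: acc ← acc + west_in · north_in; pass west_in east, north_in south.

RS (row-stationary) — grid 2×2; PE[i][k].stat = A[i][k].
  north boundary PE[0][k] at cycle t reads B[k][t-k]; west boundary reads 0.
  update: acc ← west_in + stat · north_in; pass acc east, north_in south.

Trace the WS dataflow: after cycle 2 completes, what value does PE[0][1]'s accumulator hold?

PE[0][1].acc = 16

WS 2×2: PE[0][1] cycle-by-cycle (with neighbour feeds):
  cycle 0: PE[0][0] → acc 18, east 6, south 18
  cycle 0: PE[0][1] → acc 0, east 0, south 0
  cycle 1: PE[0][0] → acc 12, east 4, south 12
  cycle 1: PE[0][1] → acc 24, east 6, south 24
  cycle 2: PE[0][0] → acc 0, east 0, south 0
  cycle 2: PE[0][1] → acc 16, east 4, south 16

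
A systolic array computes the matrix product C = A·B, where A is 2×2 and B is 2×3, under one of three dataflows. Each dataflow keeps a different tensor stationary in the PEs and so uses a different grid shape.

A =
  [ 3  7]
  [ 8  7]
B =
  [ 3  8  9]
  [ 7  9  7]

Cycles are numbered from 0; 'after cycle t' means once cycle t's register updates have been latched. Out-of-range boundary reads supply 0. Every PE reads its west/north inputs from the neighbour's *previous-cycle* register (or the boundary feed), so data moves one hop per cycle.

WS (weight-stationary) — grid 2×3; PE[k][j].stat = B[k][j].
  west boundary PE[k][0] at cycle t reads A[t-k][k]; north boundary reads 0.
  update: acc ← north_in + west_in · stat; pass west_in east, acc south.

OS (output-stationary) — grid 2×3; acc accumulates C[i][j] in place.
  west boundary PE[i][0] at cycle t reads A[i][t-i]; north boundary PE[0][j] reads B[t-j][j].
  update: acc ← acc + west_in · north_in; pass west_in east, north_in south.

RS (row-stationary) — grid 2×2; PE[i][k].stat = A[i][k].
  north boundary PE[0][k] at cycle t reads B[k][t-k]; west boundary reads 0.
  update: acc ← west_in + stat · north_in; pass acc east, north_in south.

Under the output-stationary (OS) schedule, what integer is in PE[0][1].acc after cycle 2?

OS 2×3: PE[0][1] cycle-by-cycle (with neighbour feeds):
  step 0 · PE0,0: acc=9; fwd→3 fwd↓3
  step 0 · PE0,1: acc=0; fwd→0 fwd↓0
  step 1 · PE0,0: acc=58; fwd→7 fwd↓7
  step 1 · PE0,1: acc=24; fwd→3 fwd↓8
  step 2 · PE0,0: acc=58; fwd→0 fwd↓0
  step 2 · PE0,1: acc=87; fwd→7 fwd↓9

PE[0][1].acc = 87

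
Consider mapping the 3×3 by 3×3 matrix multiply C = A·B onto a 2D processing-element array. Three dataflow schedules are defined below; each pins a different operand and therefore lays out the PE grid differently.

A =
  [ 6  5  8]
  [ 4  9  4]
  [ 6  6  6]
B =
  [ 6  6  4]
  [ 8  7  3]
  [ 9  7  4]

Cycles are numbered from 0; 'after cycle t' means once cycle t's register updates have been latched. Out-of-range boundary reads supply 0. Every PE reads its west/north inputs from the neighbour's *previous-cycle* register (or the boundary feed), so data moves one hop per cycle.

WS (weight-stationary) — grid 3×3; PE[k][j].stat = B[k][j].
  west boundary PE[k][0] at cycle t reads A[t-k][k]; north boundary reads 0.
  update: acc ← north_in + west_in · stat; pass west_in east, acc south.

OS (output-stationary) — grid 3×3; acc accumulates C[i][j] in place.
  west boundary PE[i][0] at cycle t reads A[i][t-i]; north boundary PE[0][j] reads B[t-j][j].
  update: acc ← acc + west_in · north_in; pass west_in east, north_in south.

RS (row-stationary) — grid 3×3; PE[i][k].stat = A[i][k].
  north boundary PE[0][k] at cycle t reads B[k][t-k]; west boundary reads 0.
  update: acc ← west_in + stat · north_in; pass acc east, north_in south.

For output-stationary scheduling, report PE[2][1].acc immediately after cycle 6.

OS (3×3). Following PE[2][1] plus its west/north inputs:
  [0] (1,1) acc=0 (h:0 v:0)
  [0] (2,0) acc=0 (h:0 v:0)
  [0] (2,1) acc=0 (h:0 v:0)
  [1] (1,1) acc=0 (h:0 v:0)
  [1] (2,0) acc=0 (h:0 v:0)
  [1] (2,1) acc=0 (h:0 v:0)
  [2] (1,1) acc=24 (h:4 v:6)
  [2] (2,0) acc=36 (h:6 v:6)
  [2] (2,1) acc=0 (h:0 v:0)
  [3] (1,1) acc=87 (h:9 v:7)
  [3] (2,0) acc=84 (h:6 v:8)
  [3] (2,1) acc=36 (h:6 v:6)
  [4] (1,1) acc=115 (h:4 v:7)
  [4] (2,0) acc=138 (h:6 v:9)
  [4] (2,1) acc=78 (h:6 v:7)
  [5] (1,1) acc=115 (h:0 v:0)
  [5] (2,0) acc=138 (h:0 v:0)
  [5] (2,1) acc=120 (h:6 v:7)
  [6] (1,1) acc=115 (h:0 v:0)
  [6] (2,0) acc=138 (h:0 v:0)
  [6] (2,1) acc=120 (h:0 v:0)

PE[2][1].acc = 120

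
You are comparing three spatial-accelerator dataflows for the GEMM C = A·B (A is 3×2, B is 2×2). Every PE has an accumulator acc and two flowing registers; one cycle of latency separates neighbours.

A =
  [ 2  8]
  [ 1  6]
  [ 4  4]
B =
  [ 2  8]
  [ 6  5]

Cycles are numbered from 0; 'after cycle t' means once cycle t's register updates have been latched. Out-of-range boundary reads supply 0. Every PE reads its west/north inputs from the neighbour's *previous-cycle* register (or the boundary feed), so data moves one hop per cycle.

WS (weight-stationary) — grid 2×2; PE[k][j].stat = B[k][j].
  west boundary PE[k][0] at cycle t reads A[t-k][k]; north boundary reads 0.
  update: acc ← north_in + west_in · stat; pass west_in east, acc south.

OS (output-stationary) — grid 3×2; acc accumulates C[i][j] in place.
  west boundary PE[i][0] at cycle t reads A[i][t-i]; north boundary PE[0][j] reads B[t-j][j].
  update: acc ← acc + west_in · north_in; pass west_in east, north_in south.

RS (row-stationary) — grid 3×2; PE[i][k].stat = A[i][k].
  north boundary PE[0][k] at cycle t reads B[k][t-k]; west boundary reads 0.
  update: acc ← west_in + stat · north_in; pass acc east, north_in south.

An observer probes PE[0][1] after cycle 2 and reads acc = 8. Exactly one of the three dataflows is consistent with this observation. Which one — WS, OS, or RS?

dataflow = WS

WS [2×2] PE[0][1] across cycles:
  t=0 PE[0][1]: acc=0 h=0 v=0
  t=1 PE[0][1]: acc=16 h=2 v=16
  t=2 PE[0][1]: acc=8 h=1 v=8
OS [3×2] PE[0][1] across cycles:
  t=0 PE[0][1]: acc=0 h=0 v=0
  t=1 PE[0][1]: acc=16 h=2 v=8
  t=2 PE[0][1]: acc=56 h=8 v=5
RS [3×2] PE[0][1] across cycles:
  t=0 PE[0][1]: acc=0 h=0 v=0
  t=1 PE[0][1]: acc=52 h=52 v=6
  t=2 PE[0][1]: acc=56 h=56 v=5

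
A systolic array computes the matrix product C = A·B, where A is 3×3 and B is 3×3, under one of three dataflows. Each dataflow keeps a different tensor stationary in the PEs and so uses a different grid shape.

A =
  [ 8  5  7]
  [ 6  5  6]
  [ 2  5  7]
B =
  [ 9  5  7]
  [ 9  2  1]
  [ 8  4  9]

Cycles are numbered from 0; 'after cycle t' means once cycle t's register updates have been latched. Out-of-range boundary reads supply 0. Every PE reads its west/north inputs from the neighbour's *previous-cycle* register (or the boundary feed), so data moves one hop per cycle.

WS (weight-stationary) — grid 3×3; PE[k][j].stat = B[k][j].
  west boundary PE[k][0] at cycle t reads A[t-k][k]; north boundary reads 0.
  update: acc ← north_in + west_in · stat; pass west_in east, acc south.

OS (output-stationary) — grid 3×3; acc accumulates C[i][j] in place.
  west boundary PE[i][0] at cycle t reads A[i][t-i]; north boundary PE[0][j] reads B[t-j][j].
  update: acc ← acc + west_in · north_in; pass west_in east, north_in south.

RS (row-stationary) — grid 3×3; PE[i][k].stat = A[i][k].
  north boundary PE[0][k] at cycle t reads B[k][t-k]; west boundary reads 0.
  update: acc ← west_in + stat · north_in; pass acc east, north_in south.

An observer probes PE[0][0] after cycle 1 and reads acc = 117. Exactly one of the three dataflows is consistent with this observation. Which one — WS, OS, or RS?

WS [3×3] PE[0][0] across cycles:
  [0] (0,0) acc=72 (h:8 v:72)
  [1] (0,0) acc=54 (h:6 v:54)
OS [3×3] PE[0][0] across cycles:
  [0] (0,0) acc=72 (h:8 v:9)
  [1] (0,0) acc=117 (h:5 v:9)
RS [3×3] PE[0][0] across cycles:
  [0] (0,0) acc=72 (h:72 v:9)
  [1] (0,0) acc=40 (h:40 v:5)

dataflow = OS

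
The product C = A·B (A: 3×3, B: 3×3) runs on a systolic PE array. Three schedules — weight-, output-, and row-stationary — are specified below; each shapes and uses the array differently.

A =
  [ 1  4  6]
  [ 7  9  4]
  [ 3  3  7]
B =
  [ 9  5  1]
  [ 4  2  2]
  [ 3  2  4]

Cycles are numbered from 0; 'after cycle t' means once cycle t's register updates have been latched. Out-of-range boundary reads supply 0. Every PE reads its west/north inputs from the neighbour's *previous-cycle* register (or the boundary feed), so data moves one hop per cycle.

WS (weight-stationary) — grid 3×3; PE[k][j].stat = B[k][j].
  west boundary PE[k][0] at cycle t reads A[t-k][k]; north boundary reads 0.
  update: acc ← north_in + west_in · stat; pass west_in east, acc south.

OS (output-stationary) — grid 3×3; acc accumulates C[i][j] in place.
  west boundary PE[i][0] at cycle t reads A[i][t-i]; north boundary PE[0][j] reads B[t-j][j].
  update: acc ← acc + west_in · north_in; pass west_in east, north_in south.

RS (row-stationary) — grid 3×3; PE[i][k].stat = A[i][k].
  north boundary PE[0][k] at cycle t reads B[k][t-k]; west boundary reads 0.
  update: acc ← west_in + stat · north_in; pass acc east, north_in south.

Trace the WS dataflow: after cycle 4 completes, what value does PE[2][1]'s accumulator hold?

WS on a 3×3 grid — tracing PE[2][1] and its feeders:
  cycle 0: PE[1][1] → acc 0, east 0, south 0
  cycle 0: PE[2][0] → acc 0, east 0, south 0
  cycle 0: PE[2][1] → acc 0, east 0, south 0
  cycle 1: PE[1][1] → acc 0, east 0, south 0
  cycle 1: PE[2][0] → acc 0, east 0, south 0
  cycle 1: PE[2][1] → acc 0, east 0, south 0
  cycle 2: PE[1][1] → acc 13, east 4, south 13
  cycle 2: PE[2][0] → acc 43, east 6, south 43
  cycle 2: PE[2][1] → acc 0, east 0, south 0
  cycle 3: PE[1][1] → acc 53, east 9, south 53
  cycle 3: PE[2][0] → acc 111, east 4, south 111
  cycle 3: PE[2][1] → acc 25, east 6, south 25
  cycle 4: PE[1][1] → acc 21, east 3, south 21
  cycle 4: PE[2][0] → acc 60, east 7, south 60
  cycle 4: PE[2][1] → acc 61, east 4, south 61

PE[2][1].acc = 61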